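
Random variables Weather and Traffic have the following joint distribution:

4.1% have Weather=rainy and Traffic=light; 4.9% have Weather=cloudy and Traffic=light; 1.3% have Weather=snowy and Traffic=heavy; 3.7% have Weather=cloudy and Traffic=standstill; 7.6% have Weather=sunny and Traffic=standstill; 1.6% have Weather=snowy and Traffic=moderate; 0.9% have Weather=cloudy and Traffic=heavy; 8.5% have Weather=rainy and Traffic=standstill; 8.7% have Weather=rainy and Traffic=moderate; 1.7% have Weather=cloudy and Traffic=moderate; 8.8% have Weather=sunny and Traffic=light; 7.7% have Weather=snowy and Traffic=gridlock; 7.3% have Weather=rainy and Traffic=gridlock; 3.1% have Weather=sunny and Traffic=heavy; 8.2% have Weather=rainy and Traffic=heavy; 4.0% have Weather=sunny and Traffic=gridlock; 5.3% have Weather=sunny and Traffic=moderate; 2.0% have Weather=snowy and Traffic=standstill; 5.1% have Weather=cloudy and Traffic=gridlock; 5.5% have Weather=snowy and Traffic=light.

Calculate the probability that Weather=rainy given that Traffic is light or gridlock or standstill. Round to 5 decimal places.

P(Traffic=light) = 0.088 + 0.049 + 0.041 + 0.055 = 0.233.
P(Traffic=gridlock) = 0.040 + 0.051 + 0.073 + 0.077 = 0.241.
P(Traffic=standstill) = 0.076 + 0.037 + 0.085 + 0.020 = 0.218.
P(Traffic ∈ {light, gridlock, standstill}) = 0.233 + 0.241 + 0.218 = 0.692; P(Weather=rainy, Traffic ∈ {light, gridlock, standstill}) = 0.041 + 0.073 + 0.085 = 0.199.
P(Weather=rainy | Traffic ∈ {light, gridlock, standstill}) = 0.199/0.692 = 0.28757.

0.28757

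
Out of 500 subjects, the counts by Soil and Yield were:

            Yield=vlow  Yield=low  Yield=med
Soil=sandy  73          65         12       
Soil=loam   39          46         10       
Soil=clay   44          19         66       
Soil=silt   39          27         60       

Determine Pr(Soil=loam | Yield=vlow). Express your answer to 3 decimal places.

0.200

Total with Yield=vlow: 73 + 39 + 44 + 39 = 195.
P(Soil=loam | Yield=vlow) = 39/195 = 0.200.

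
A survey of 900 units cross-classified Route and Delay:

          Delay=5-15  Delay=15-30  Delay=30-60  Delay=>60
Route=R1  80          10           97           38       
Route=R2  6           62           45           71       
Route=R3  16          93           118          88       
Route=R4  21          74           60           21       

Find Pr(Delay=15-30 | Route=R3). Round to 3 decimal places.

0.295

Total with Route=R3: 16 + 93 + 118 + 88 = 315.
P(Delay=15-30 | Route=R3) = 93/315 = 0.295.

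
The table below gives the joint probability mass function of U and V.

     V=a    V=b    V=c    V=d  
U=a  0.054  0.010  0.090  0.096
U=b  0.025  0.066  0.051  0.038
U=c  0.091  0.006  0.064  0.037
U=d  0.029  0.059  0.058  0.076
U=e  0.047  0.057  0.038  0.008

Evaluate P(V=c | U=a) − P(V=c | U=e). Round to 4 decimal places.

P(U=a) = 0.054 + 0.010 + 0.090 + 0.096 = 0.250; P(V=c | U=a) = 0.090/0.250 = 0.36000.
P(U=e) = 0.047 + 0.057 + 0.038 + 0.008 = 0.150; P(V=c | U=e) = 0.038/0.150 = 0.25333.
Difference = 0.1067.

0.1067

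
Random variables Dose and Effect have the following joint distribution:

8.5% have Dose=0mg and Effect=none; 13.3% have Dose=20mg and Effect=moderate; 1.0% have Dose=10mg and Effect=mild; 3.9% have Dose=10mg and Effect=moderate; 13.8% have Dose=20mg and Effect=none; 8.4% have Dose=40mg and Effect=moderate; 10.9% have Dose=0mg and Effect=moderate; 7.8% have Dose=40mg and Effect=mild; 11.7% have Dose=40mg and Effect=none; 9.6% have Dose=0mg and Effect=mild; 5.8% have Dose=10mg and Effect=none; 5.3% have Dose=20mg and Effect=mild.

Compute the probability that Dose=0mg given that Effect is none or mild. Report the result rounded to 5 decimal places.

P(Effect=none) = 0.085 + 0.058 + 0.138 + 0.117 = 0.398.
P(Effect=mild) = 0.096 + 0.010 + 0.053 + 0.078 = 0.237.
P(Effect ∈ {none, mild}) = 0.398 + 0.237 = 0.635; P(Dose=0mg, Effect ∈ {none, mild}) = 0.085 + 0.096 = 0.181.
P(Dose=0mg | Effect ∈ {none, mild}) = 0.181/0.635 = 0.28504.

0.28504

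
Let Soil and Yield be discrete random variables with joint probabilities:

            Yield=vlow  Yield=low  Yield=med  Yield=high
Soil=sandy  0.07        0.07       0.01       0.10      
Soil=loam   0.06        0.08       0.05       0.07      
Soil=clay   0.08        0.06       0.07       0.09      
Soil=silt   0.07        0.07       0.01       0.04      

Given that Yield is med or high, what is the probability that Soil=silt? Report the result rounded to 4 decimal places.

0.1136

P(Yield=med) = 0.01 + 0.05 + 0.07 + 0.01 = 0.14.
P(Yield=high) = 0.10 + 0.07 + 0.09 + 0.04 = 0.30.
P(Yield ∈ {med, high}) = 0.14 + 0.30 = 0.44; P(Soil=silt, Yield ∈ {med, high}) = 0.01 + 0.04 = 0.05.
P(Soil=silt | Yield ∈ {med, high}) = 0.05/0.44 = 0.1136.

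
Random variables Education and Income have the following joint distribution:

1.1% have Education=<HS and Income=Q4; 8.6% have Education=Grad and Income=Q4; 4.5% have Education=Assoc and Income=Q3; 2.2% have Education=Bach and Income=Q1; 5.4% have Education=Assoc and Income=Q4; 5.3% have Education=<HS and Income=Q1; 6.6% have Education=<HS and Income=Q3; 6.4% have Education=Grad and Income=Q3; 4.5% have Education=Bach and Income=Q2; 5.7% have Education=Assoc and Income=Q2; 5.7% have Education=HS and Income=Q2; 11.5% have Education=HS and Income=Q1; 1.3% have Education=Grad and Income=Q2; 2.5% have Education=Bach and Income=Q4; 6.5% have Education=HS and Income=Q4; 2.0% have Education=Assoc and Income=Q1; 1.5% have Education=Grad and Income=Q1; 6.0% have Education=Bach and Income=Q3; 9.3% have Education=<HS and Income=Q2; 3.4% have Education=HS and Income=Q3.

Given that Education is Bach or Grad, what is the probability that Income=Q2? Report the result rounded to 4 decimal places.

0.1758

P(Education=Bach) = 0.022 + 0.045 + 0.060 + 0.025 = 0.152.
P(Education=Grad) = 0.015 + 0.013 + 0.064 + 0.086 = 0.178.
P(Education ∈ {Bach, Grad}) = 0.152 + 0.178 = 0.330; P(Income=Q2, Education ∈ {Bach, Grad}) = 0.045 + 0.013 = 0.058.
P(Income=Q2 | Education ∈ {Bach, Grad}) = 0.058/0.330 = 0.1758.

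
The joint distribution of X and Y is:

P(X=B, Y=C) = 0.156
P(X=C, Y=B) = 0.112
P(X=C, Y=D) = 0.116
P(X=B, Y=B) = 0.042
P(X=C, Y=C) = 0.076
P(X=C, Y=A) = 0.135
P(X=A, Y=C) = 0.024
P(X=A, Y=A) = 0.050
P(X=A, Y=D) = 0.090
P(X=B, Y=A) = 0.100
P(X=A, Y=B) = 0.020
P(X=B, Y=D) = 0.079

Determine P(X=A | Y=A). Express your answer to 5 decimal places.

P(Y=A) = 0.050 + 0.100 + 0.135 = 0.285.
P(X=A | Y=A) = 0.050/0.285 = 0.17544.

0.17544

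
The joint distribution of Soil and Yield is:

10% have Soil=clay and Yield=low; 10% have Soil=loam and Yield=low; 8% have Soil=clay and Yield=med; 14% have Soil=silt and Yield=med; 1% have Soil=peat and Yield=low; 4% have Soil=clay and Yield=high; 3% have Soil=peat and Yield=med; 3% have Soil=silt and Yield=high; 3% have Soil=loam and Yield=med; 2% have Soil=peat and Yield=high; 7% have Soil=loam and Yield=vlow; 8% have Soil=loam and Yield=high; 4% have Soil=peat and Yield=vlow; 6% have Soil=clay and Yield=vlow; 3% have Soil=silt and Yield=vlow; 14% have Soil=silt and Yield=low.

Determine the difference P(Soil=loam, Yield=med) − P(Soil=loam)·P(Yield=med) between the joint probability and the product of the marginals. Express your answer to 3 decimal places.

-0.048

P(Soil=loam) = 0.07 + 0.10 + 0.03 + 0.08 = 0.28.
P(Yield=med) = 0.03 + 0.08 + 0.14 + 0.03 = 0.28.
P(Soil=loam, Yield=med) − P(Soil=loam)P(Yield=med) = 0.03 − 0.28×0.28 = -0.048.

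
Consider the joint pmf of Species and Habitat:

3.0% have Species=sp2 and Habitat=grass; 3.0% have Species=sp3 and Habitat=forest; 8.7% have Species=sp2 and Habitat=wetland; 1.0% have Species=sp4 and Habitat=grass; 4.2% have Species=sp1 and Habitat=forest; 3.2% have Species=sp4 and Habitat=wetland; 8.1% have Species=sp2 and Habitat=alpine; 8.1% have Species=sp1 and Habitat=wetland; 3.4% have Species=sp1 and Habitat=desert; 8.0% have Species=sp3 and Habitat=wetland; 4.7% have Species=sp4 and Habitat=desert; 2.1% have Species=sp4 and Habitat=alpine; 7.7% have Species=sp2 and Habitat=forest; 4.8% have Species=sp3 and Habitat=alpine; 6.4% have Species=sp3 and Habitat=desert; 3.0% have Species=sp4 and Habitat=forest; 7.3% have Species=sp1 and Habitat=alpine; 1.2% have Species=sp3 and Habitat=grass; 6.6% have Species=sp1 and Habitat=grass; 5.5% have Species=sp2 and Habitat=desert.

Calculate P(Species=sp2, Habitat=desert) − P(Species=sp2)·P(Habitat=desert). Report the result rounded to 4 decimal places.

P(Species=sp2) = 0.077 + 0.030 + 0.087 + 0.055 + 0.081 = 0.330.
P(Habitat=desert) = 0.034 + 0.055 + 0.064 + 0.047 = 0.200.
P(Species=sp2, Habitat=desert) − P(Species=sp2)P(Habitat=desert) = 0.055 − 0.330×0.200 = -0.0110.

-0.0110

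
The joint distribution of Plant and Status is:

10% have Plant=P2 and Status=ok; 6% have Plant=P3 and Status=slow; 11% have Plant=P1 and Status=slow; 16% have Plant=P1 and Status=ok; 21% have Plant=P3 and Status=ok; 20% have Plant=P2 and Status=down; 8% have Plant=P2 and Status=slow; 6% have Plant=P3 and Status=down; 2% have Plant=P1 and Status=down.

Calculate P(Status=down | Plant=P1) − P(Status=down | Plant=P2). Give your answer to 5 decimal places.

-0.45735

P(Plant=P1) = 0.16 + 0.11 + 0.02 = 0.29; P(Status=down | Plant=P1) = 0.02/0.29 = 0.068966.
P(Plant=P2) = 0.10 + 0.08 + 0.20 = 0.38; P(Status=down | Plant=P2) = 0.20/0.38 = 0.526316.
Difference = -0.45735.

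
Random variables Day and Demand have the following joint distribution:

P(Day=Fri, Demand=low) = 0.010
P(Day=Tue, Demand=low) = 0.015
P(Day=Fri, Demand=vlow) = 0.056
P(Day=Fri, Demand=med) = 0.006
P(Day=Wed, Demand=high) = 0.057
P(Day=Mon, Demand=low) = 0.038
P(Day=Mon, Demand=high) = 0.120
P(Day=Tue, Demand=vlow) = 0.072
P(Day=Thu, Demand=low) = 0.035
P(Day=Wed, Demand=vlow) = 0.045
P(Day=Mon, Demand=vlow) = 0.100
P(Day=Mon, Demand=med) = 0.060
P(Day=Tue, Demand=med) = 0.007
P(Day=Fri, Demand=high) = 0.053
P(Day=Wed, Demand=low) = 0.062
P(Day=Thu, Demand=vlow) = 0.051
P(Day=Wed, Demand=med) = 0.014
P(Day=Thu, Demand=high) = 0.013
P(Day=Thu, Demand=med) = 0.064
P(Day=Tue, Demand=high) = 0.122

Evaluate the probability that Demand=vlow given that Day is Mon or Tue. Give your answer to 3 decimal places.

P(Day=Mon) = 0.100 + 0.038 + 0.060 + 0.120 = 0.318.
P(Day=Tue) = 0.072 + 0.015 + 0.007 + 0.122 = 0.216.
P(Day ∈ {Mon, Tue}) = 0.318 + 0.216 = 0.534; P(Demand=vlow, Day ∈ {Mon, Tue}) = 0.100 + 0.072 = 0.172.
P(Demand=vlow | Day ∈ {Mon, Tue}) = 0.172/0.534 = 0.322.

0.322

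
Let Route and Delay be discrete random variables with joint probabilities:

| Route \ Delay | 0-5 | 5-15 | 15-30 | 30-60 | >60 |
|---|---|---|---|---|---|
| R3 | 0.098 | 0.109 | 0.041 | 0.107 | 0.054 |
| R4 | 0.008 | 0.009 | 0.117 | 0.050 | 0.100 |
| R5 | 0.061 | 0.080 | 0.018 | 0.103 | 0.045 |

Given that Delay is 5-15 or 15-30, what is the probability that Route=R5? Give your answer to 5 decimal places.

0.26203

P(Delay=5-15) = 0.109 + 0.009 + 0.080 = 0.198.
P(Delay=15-30) = 0.041 + 0.117 + 0.018 = 0.176.
P(Delay ∈ {5-15, 15-30}) = 0.198 + 0.176 = 0.374; P(Route=R5, Delay ∈ {5-15, 15-30}) = 0.080 + 0.018 = 0.098.
P(Route=R5 | Delay ∈ {5-15, 15-30}) = 0.098/0.374 = 0.26203.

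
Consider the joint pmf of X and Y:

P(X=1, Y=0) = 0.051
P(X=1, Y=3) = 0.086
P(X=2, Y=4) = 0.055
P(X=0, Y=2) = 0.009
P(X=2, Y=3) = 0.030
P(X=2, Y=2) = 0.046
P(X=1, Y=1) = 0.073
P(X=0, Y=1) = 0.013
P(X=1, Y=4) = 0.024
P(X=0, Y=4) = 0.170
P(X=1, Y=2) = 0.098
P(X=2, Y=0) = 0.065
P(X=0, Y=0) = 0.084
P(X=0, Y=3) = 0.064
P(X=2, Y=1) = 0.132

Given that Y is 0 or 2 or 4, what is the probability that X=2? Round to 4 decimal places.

P(Y=0) = 0.084 + 0.051 + 0.065 = 0.200.
P(Y=2) = 0.009 + 0.098 + 0.046 = 0.153.
P(Y=4) = 0.170 + 0.024 + 0.055 = 0.249.
P(Y ∈ {0, 2, 4}) = 0.200 + 0.153 + 0.249 = 0.602; P(X=2, Y ∈ {0, 2, 4}) = 0.065 + 0.046 + 0.055 = 0.166.
P(X=2 | Y ∈ {0, 2, 4}) = 0.166/0.602 = 0.2757.

0.2757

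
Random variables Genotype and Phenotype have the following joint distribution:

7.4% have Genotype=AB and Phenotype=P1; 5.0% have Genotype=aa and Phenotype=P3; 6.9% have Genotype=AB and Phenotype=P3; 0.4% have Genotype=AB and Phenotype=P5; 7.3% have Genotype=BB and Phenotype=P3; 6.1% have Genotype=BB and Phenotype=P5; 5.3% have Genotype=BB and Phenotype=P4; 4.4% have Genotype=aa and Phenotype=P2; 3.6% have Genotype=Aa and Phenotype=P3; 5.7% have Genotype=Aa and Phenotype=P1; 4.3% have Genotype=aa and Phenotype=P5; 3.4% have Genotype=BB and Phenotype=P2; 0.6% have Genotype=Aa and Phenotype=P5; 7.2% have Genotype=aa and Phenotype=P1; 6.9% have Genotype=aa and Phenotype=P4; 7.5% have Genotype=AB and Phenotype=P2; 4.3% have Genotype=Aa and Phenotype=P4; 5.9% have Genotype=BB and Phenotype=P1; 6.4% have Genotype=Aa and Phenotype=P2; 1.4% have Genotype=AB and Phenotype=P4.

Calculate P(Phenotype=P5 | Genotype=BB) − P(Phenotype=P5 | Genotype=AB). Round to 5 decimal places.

P(Genotype=BB) = 0.059 + 0.034 + 0.073 + 0.053 + 0.061 = 0.280; P(Phenotype=P5 | Genotype=BB) = 0.061/0.280 = 0.217857.
P(Genotype=AB) = 0.074 + 0.075 + 0.069 + 0.014 + 0.004 = 0.236; P(Phenotype=P5 | Genotype=AB) = 0.004/0.236 = 0.016949.
Difference = 0.20091.

0.20091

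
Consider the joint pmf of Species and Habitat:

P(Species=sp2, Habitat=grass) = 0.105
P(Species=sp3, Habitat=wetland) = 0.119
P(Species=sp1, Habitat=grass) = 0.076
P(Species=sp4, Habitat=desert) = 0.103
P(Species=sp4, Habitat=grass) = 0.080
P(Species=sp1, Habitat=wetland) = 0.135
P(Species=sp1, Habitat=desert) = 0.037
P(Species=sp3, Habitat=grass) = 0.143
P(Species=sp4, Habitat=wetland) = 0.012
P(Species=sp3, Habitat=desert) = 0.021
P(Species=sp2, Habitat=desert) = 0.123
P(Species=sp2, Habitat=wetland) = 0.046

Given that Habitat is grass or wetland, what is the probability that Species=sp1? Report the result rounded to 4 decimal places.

P(Habitat=grass) = 0.076 + 0.105 + 0.143 + 0.080 = 0.404.
P(Habitat=wetland) = 0.135 + 0.046 + 0.119 + 0.012 = 0.312.
P(Habitat ∈ {grass, wetland}) = 0.404 + 0.312 = 0.716; P(Species=sp1, Habitat ∈ {grass, wetland}) = 0.076 + 0.135 = 0.211.
P(Species=sp1 | Habitat ∈ {grass, wetland}) = 0.211/0.716 = 0.2947.

0.2947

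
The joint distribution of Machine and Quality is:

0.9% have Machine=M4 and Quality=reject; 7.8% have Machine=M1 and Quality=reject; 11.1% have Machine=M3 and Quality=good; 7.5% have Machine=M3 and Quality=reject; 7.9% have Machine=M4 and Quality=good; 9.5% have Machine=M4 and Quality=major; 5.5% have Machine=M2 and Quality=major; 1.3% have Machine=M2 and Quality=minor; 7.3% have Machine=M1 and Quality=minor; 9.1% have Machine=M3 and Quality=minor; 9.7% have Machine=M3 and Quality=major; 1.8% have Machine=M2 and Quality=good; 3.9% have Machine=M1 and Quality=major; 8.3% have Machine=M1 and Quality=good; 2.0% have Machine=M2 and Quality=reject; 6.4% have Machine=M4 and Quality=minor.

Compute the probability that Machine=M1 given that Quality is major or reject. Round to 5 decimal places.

0.25000

P(Quality=major) = 0.039 + 0.055 + 0.097 + 0.095 = 0.286.
P(Quality=reject) = 0.078 + 0.020 + 0.075 + 0.009 = 0.182.
P(Quality ∈ {major, reject}) = 0.286 + 0.182 = 0.468; P(Machine=M1, Quality ∈ {major, reject}) = 0.039 + 0.078 = 0.117.
P(Machine=M1 | Quality ∈ {major, reject}) = 0.117/0.468 = 0.25000.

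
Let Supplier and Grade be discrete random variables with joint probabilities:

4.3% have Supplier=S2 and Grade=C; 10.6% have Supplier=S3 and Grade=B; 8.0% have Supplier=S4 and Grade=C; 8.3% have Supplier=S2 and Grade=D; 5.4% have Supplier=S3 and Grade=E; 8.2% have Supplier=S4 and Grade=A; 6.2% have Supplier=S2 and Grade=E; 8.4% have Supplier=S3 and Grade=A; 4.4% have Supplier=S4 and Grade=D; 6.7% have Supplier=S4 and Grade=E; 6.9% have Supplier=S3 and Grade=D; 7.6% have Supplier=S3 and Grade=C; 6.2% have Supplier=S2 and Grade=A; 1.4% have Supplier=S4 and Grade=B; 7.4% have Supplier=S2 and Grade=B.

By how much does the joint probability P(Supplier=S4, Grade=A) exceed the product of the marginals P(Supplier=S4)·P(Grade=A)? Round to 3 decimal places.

0.017

P(Supplier=S4) = 0.082 + 0.014 + 0.080 + 0.044 + 0.067 = 0.287.
P(Grade=A) = 0.062 + 0.084 + 0.082 = 0.228.
P(Supplier=S4, Grade=A) − P(Supplier=S4)P(Grade=A) = 0.082 − 0.287×0.228 = 0.017.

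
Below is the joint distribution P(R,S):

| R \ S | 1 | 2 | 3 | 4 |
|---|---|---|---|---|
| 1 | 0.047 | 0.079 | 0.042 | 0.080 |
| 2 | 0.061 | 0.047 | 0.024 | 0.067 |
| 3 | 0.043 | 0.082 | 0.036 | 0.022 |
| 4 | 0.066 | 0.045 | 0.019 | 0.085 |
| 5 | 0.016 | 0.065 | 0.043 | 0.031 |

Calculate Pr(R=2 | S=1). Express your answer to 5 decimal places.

0.26180

P(S=1) = 0.047 + 0.061 + 0.043 + 0.066 + 0.016 = 0.233.
P(R=2 | S=1) = 0.061/0.233 = 0.26180.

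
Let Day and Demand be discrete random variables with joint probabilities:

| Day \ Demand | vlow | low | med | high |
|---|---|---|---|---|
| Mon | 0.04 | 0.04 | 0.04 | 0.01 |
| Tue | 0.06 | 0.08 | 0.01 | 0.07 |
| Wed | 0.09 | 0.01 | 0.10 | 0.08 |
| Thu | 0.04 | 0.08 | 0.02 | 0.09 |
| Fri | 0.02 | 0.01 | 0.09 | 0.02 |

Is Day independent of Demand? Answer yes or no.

no

P(Day=Fri) = 0.14 and P(Demand=med) = 0.26, so their product is 0.0364, but P(Day=Fri, Demand=med) = 0.09. Since these differ, Day and Demand are not independent.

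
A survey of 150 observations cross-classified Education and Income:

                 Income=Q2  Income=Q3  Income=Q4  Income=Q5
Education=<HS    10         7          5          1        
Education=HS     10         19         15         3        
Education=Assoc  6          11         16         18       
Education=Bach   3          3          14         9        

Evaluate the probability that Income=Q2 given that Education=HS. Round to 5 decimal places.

Total with Education=HS: 10 + 19 + 15 + 3 = 47.
P(Income=Q2 | Education=HS) = 10/47 = 0.21277.

0.21277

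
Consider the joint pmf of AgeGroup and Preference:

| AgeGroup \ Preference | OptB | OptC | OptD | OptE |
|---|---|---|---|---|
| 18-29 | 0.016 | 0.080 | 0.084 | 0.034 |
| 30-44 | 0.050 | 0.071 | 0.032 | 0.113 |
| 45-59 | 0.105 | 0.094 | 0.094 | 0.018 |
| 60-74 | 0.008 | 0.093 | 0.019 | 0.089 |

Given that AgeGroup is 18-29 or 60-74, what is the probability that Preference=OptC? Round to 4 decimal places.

0.4090

P(AgeGroup=18-29) = 0.016 + 0.080 + 0.084 + 0.034 = 0.214.
P(AgeGroup=60-74) = 0.008 + 0.093 + 0.019 + 0.089 = 0.209.
P(AgeGroup ∈ {18-29, 60-74}) = 0.214 + 0.209 = 0.423; P(Preference=OptC, AgeGroup ∈ {18-29, 60-74}) = 0.080 + 0.093 = 0.173.
P(Preference=OptC | AgeGroup ∈ {18-29, 60-74}) = 0.173/0.423 = 0.4090.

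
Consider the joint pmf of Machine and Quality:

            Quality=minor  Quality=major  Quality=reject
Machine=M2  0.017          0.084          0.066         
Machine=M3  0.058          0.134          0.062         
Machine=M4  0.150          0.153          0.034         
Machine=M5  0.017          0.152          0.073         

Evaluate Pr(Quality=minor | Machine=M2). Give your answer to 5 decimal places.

0.10180

P(Machine=M2) = 0.017 + 0.084 + 0.066 = 0.167.
P(Quality=minor | Machine=M2) = 0.017/0.167 = 0.10180.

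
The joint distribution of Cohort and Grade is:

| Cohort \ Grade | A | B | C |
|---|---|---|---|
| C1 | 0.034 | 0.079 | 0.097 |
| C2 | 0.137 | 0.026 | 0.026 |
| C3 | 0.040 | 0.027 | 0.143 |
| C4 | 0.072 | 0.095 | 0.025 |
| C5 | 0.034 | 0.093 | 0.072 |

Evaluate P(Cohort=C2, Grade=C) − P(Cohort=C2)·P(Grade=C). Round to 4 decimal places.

P(Cohort=C2) = 0.137 + 0.026 + 0.026 = 0.189.
P(Grade=C) = 0.097 + 0.026 + 0.143 + 0.025 + 0.072 = 0.363.
P(Cohort=C2, Grade=C) − P(Cohort=C2)P(Grade=C) = 0.026 − 0.189×0.363 = -0.0426.

-0.0426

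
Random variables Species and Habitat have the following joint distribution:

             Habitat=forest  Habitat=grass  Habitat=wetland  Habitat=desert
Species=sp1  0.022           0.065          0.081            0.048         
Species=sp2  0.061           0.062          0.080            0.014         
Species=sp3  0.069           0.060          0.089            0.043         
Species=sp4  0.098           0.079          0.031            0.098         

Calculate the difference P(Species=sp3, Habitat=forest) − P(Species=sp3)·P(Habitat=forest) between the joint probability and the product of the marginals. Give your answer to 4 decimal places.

0.0038

P(Species=sp3) = 0.069 + 0.060 + 0.089 + 0.043 = 0.261.
P(Habitat=forest) = 0.022 + 0.061 + 0.069 + 0.098 = 0.250.
P(Species=sp3, Habitat=forest) − P(Species=sp3)P(Habitat=forest) = 0.069 − 0.261×0.250 = 0.0038.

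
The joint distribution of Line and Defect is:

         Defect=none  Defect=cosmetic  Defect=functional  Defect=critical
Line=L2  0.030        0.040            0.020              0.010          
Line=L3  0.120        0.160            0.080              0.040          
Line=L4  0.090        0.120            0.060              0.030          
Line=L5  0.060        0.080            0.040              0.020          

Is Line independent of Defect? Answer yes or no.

yes

Every cell satisfies P(Line,Defect) = P(Line)·P(Defect). For instance P(Line=L2) = 0.100, P(Defect=cosmetic) = 0.400, and 0.100×0.400 = 0.040 matches the joint entry. So Line and Defect are independent.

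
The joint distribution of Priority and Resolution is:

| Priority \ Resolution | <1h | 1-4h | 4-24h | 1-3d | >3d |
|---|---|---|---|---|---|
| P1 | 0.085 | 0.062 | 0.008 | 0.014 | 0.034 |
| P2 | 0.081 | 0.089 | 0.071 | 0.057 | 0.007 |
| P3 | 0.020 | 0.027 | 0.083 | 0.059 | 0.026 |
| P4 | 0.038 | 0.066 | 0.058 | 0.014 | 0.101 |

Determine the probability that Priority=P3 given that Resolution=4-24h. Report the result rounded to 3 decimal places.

0.377

P(Resolution=4-24h) = 0.008 + 0.071 + 0.083 + 0.058 = 0.220.
P(Priority=P3 | Resolution=4-24h) = 0.083/0.220 = 0.377.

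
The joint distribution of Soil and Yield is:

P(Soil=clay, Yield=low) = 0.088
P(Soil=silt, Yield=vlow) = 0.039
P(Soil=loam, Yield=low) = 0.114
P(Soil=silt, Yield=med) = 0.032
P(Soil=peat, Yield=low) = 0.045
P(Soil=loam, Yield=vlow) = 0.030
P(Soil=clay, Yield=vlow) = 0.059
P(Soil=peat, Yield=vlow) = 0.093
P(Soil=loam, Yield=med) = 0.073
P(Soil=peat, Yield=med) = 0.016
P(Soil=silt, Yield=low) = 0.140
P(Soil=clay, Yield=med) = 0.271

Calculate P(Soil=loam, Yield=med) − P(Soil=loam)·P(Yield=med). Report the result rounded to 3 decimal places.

P(Soil=loam) = 0.030 + 0.114 + 0.073 = 0.217.
P(Yield=med) = 0.073 + 0.271 + 0.032 + 0.016 = 0.392.
P(Soil=loam, Yield=med) − P(Soil=loam)P(Yield=med) = 0.073 − 0.217×0.392 = -0.012.

-0.012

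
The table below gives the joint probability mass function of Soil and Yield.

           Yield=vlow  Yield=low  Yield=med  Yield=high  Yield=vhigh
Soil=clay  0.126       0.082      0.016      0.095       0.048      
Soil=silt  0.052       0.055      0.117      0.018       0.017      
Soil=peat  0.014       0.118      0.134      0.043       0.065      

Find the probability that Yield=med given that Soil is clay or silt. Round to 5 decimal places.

P(Soil=clay) = 0.126 + 0.082 + 0.016 + 0.095 + 0.048 = 0.367.
P(Soil=silt) = 0.052 + 0.055 + 0.117 + 0.018 + 0.017 = 0.259.
P(Soil ∈ {clay, silt}) = 0.367 + 0.259 = 0.626; P(Yield=med, Soil ∈ {clay, silt}) = 0.016 + 0.117 = 0.133.
P(Yield=med | Soil ∈ {clay, silt}) = 0.133/0.626 = 0.21246.

0.21246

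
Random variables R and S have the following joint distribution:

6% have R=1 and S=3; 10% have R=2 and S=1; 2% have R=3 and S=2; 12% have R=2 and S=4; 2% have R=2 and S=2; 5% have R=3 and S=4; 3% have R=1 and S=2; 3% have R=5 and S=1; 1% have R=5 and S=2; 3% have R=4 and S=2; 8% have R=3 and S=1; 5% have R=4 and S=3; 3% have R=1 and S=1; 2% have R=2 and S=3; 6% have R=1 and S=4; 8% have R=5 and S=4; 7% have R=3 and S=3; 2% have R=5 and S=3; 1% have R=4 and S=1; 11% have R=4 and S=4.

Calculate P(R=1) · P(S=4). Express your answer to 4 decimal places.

P(R=1) = 0.03 + 0.03 + 0.06 + 0.06 = 0.18.
P(S=4) = 0.06 + 0.12 + 0.05 + 0.11 + 0.08 = 0.42.
Product: 0.18 × 0.42 = 0.0756.

0.0756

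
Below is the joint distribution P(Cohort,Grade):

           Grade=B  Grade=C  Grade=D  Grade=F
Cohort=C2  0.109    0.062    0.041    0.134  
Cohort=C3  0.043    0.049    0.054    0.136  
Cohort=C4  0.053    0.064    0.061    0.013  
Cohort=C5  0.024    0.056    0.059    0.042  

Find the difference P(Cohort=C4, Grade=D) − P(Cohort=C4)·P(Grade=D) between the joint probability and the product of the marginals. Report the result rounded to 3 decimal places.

0.020

P(Cohort=C4) = 0.053 + 0.064 + 0.061 + 0.013 = 0.191.
P(Grade=D) = 0.041 + 0.054 + 0.061 + 0.059 = 0.215.
P(Cohort=C4, Grade=D) − P(Cohort=C4)P(Grade=D) = 0.061 − 0.191×0.215 = 0.020.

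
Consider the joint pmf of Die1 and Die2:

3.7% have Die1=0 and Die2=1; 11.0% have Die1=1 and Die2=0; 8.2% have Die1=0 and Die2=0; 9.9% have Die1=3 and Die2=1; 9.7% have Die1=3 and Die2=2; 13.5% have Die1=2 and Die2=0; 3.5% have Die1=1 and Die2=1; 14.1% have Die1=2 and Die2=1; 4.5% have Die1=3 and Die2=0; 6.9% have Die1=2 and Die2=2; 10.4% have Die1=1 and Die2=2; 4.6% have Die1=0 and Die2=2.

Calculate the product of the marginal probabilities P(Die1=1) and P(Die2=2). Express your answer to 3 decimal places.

0.079

P(Die1=1) = 0.110 + 0.035 + 0.104 = 0.249.
P(Die2=2) = 0.046 + 0.104 + 0.069 + 0.097 = 0.316.
Product: 0.249 × 0.316 = 0.079.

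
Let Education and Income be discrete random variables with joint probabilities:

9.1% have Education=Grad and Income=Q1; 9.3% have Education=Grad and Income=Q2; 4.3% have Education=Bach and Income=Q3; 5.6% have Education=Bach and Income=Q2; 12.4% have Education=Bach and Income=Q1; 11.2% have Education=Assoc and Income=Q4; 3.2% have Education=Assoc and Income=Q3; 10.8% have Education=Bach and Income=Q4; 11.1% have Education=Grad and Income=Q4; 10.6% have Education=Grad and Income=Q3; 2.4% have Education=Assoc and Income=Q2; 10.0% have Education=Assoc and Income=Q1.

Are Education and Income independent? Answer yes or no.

no

P(Education=Grad) = 0.401 and P(Income=Q1) = 0.315, so their product is 0.12632, but P(Education=Grad, Income=Q1) = 0.091. Since these differ, Education and Income are not independent.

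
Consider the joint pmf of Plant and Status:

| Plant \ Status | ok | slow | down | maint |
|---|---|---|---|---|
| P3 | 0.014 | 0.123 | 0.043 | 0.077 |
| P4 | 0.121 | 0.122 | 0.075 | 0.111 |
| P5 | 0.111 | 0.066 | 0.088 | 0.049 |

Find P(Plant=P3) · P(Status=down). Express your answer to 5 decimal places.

0.05294

P(Plant=P3) = 0.014 + 0.123 + 0.043 + 0.077 = 0.257.
P(Status=down) = 0.043 + 0.075 + 0.088 = 0.206.
Product: 0.257 × 0.206 = 0.05294.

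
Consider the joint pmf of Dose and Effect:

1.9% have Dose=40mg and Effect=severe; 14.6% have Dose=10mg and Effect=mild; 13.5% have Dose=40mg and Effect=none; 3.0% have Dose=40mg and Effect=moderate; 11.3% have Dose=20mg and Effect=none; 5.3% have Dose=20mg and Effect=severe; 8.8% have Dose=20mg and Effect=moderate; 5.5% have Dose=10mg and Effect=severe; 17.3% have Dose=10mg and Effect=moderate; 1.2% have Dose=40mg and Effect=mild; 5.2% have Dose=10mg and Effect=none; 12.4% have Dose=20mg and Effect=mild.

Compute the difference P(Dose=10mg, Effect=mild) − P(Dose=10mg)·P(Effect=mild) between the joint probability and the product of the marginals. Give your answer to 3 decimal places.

0.026

P(Dose=10mg) = 0.052 + 0.146 + 0.173 + 0.055 = 0.426.
P(Effect=mild) = 0.146 + 0.124 + 0.012 = 0.282.
P(Dose=10mg, Effect=mild) − P(Dose=10mg)P(Effect=mild) = 0.146 − 0.426×0.282 = 0.026.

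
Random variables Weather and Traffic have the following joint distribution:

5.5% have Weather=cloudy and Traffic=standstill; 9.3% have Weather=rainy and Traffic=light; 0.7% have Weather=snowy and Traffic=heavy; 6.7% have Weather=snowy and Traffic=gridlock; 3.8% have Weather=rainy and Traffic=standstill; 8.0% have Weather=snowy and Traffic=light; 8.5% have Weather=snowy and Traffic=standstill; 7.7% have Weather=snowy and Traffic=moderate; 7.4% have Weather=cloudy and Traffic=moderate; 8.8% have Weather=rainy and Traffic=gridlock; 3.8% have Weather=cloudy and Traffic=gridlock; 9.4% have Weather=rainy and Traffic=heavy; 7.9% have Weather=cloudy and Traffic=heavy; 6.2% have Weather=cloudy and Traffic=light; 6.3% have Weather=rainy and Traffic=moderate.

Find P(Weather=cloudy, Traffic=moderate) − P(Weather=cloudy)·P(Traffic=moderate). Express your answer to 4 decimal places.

0.0081

P(Weather=cloudy) = 0.062 + 0.074 + 0.079 + 0.038 + 0.055 = 0.308.
P(Traffic=moderate) = 0.074 + 0.063 + 0.077 = 0.214.
P(Weather=cloudy, Traffic=moderate) − P(Weather=cloudy)P(Traffic=moderate) = 0.074 − 0.308×0.214 = 0.0081.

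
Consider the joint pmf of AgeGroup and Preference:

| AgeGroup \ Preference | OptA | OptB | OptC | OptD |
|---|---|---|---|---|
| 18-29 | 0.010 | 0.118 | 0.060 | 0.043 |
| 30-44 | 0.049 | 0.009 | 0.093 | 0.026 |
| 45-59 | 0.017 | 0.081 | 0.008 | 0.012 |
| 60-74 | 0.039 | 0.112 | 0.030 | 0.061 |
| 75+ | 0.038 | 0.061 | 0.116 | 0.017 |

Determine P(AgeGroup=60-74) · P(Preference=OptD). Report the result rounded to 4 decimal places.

0.0385

P(AgeGroup=60-74) = 0.039 + 0.112 + 0.030 + 0.061 = 0.242.
P(Preference=OptD) = 0.043 + 0.026 + 0.012 + 0.061 + 0.017 = 0.159.
Product: 0.242 × 0.159 = 0.0385.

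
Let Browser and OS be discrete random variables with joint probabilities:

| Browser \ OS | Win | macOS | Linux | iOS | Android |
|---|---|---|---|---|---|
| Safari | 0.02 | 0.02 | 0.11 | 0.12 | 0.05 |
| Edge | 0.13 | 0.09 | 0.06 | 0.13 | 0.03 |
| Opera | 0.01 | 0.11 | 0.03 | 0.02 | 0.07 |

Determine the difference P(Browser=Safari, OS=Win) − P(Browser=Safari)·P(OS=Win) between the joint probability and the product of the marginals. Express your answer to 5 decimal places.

P(Browser=Safari) = 0.02 + 0.02 + 0.11 + 0.12 + 0.05 = 0.32.
P(OS=Win) = 0.02 + 0.13 + 0.01 = 0.16.
P(Browser=Safari, OS=Win) − P(Browser=Safari)P(OS=Win) = 0.02 − 0.32×0.16 = -0.03120.

-0.03120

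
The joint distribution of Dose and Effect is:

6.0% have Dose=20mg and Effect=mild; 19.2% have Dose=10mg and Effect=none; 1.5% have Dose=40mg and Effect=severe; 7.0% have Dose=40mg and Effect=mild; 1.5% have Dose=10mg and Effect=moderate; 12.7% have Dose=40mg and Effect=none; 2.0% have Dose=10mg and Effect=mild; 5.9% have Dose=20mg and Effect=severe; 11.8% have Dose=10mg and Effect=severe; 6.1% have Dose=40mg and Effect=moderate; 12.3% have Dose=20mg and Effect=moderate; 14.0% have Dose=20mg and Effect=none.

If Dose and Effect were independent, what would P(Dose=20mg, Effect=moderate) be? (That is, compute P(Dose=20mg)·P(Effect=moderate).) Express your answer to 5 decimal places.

P(Dose=20mg) = 0.140 + 0.060 + 0.123 + 0.059 = 0.382.
P(Effect=moderate) = 0.015 + 0.123 + 0.061 = 0.199.
Product: 0.382 × 0.199 = 0.07602.

0.07602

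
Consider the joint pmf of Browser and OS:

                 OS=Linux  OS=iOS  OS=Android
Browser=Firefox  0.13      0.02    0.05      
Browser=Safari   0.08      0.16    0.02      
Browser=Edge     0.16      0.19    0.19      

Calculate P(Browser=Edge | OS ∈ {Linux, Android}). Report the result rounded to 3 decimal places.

0.556

P(OS=Linux) = 0.13 + 0.08 + 0.16 = 0.37.
P(OS=Android) = 0.05 + 0.02 + 0.19 = 0.26.
P(OS ∈ {Linux, Android}) = 0.37 + 0.26 = 0.63; P(Browser=Edge, OS ∈ {Linux, Android}) = 0.16 + 0.19 = 0.35.
P(Browser=Edge | OS ∈ {Linux, Android}) = 0.35/0.63 = 0.556.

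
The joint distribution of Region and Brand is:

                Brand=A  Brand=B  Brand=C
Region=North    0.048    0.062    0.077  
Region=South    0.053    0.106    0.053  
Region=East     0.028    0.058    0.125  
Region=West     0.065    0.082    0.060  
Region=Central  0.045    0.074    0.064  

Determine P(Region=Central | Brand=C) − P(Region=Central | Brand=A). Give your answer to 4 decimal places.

P(Brand=C) = 0.077 + 0.053 + 0.125 + 0.060 + 0.064 = 0.379; P(Region=Central | Brand=C) = 0.064/0.379 = 0.16887.
P(Brand=A) = 0.048 + 0.053 + 0.028 + 0.065 + 0.045 = 0.239; P(Region=Central | Brand=A) = 0.045/0.239 = 0.18828.
Difference = -0.0194.

-0.0194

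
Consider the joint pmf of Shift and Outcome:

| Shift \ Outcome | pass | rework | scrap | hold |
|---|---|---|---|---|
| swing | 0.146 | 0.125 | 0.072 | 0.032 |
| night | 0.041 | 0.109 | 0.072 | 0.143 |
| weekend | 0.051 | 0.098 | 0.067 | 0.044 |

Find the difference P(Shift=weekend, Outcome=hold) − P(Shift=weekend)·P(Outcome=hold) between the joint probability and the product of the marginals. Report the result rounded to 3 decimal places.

-0.013

P(Shift=weekend) = 0.051 + 0.098 + 0.067 + 0.044 = 0.260.
P(Outcome=hold) = 0.032 + 0.143 + 0.044 = 0.219.
P(Shift=weekend, Outcome=hold) − P(Shift=weekend)P(Outcome=hold) = 0.044 − 0.260×0.219 = -0.013.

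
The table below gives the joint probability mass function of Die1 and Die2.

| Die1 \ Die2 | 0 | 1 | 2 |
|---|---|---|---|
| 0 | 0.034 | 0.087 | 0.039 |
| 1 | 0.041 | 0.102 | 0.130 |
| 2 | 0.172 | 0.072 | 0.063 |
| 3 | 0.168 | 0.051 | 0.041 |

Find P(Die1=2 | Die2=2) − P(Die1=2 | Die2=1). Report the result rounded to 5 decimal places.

P(Die2=2) = 0.039 + 0.130 + 0.063 + 0.041 = 0.273; P(Die1=2 | Die2=2) = 0.063/0.273 = 0.230769.
P(Die2=1) = 0.087 + 0.102 + 0.072 + 0.051 = 0.312; P(Die1=2 | Die2=1) = 0.072/0.312 = 0.230769.
Difference = 0.00000.

0.00000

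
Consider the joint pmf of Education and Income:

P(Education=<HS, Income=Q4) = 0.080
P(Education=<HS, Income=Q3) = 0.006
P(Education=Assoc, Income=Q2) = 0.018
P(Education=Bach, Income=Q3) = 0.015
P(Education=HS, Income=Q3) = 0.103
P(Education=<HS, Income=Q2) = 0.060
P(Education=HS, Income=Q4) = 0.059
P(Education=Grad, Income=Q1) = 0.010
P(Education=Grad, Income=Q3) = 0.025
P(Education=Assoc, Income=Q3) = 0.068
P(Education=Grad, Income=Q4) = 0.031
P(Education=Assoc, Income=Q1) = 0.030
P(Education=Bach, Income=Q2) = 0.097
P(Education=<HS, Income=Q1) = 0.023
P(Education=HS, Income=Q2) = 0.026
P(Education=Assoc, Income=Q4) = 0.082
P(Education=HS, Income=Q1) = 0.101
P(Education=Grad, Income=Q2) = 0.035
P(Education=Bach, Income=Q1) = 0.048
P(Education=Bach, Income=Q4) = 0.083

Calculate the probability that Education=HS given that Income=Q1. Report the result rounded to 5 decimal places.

P(Income=Q1) = 0.023 + 0.101 + 0.030 + 0.048 + 0.010 = 0.212.
P(Education=HS | Income=Q1) = 0.101/0.212 = 0.47642.

0.47642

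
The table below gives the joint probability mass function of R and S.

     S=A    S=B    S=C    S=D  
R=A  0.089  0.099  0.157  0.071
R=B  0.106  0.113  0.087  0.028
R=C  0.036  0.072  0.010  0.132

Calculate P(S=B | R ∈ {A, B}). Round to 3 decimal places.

0.283

P(R=A) = 0.089 + 0.099 + 0.157 + 0.071 = 0.416.
P(R=B) = 0.106 + 0.113 + 0.087 + 0.028 = 0.334.
P(R ∈ {A, B}) = 0.416 + 0.334 = 0.750; P(S=B, R ∈ {A, B}) = 0.099 + 0.113 = 0.212.
P(S=B | R ∈ {A, B}) = 0.212/0.750 = 0.283.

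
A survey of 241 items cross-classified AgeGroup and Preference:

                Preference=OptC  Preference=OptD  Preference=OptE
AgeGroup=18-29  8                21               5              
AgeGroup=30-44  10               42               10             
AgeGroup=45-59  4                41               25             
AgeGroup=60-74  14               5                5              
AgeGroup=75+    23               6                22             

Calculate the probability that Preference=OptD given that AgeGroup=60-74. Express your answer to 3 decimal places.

0.208

Total with AgeGroup=60-74: 14 + 5 + 5 = 24.
P(Preference=OptD | AgeGroup=60-74) = 5/24 = 0.208.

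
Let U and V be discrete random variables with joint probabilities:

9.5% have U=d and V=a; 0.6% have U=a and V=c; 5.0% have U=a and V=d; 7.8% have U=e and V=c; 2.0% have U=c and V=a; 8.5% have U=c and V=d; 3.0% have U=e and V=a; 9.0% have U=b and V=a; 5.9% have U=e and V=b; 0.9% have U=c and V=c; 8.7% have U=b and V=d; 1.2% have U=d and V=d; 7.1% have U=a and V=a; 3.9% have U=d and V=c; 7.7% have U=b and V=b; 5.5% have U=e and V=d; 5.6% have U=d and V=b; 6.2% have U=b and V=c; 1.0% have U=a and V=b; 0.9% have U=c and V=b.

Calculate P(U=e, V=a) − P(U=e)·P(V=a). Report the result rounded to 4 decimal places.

-0.0379

P(U=e) = 0.030 + 0.059 + 0.078 + 0.055 = 0.222.
P(V=a) = 0.071 + 0.090 + 0.020 + 0.095 + 0.030 = 0.306.
P(U=e, V=a) − P(U=e)P(V=a) = 0.030 − 0.222×0.306 = -0.0379.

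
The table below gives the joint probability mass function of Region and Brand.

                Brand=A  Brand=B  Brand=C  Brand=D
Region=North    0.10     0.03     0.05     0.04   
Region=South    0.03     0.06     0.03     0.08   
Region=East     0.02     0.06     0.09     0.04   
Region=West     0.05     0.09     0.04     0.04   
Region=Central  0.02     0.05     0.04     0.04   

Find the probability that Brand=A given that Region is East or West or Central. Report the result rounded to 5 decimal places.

P(Region=East) = 0.02 + 0.06 + 0.09 + 0.04 = 0.21.
P(Region=West) = 0.05 + 0.09 + 0.04 + 0.04 = 0.22.
P(Region=Central) = 0.02 + 0.05 + 0.04 + 0.04 = 0.15.
P(Region ∈ {East, West, Central}) = 0.21 + 0.22 + 0.15 = 0.58; P(Brand=A, Region ∈ {East, West, Central}) = 0.02 + 0.05 + 0.02 = 0.09.
P(Brand=A | Region ∈ {East, West, Central}) = 0.09/0.58 = 0.15517.

0.15517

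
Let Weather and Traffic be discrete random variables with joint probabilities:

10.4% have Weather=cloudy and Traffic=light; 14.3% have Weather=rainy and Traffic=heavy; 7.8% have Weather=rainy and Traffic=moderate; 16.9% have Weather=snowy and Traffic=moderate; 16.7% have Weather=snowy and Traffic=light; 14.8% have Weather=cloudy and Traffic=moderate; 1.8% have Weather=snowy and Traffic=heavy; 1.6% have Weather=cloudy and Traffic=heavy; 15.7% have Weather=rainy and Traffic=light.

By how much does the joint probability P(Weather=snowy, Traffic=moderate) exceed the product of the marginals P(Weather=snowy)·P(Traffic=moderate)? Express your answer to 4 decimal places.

P(Weather=snowy) = 0.167 + 0.169 + 0.018 = 0.354.
P(Traffic=moderate) = 0.148 + 0.078 + 0.169 = 0.395.
P(Weather=snowy, Traffic=moderate) − P(Weather=snowy)P(Traffic=moderate) = 0.169 − 0.354×0.395 = 0.0292.

0.0292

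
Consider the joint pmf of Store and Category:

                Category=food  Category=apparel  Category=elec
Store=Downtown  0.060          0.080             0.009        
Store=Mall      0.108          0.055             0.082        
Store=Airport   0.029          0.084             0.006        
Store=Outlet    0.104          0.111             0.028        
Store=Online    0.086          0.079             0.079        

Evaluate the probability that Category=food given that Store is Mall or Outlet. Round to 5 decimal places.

0.43443

P(Store=Mall) = 0.108 + 0.055 + 0.082 = 0.245.
P(Store=Outlet) = 0.104 + 0.111 + 0.028 = 0.243.
P(Store ∈ {Mall, Outlet}) = 0.245 + 0.243 = 0.488; P(Category=food, Store ∈ {Mall, Outlet}) = 0.108 + 0.104 = 0.212.
P(Category=food | Store ∈ {Mall, Outlet}) = 0.212/0.488 = 0.43443.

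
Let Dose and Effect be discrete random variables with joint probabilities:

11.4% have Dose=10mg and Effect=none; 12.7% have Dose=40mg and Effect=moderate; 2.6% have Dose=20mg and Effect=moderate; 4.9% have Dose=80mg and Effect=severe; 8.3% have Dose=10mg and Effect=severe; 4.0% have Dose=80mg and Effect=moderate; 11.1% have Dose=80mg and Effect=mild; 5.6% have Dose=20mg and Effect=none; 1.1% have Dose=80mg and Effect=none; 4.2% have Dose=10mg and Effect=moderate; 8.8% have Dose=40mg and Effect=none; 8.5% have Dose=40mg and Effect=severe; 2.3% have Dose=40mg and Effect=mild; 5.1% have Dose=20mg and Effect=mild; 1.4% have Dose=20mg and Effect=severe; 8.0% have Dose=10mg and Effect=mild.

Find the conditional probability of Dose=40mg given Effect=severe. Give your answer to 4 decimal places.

P(Effect=severe) = 0.083 + 0.014 + 0.085 + 0.049 = 0.231.
P(Dose=40mg | Effect=severe) = 0.085/0.231 = 0.3680.

0.3680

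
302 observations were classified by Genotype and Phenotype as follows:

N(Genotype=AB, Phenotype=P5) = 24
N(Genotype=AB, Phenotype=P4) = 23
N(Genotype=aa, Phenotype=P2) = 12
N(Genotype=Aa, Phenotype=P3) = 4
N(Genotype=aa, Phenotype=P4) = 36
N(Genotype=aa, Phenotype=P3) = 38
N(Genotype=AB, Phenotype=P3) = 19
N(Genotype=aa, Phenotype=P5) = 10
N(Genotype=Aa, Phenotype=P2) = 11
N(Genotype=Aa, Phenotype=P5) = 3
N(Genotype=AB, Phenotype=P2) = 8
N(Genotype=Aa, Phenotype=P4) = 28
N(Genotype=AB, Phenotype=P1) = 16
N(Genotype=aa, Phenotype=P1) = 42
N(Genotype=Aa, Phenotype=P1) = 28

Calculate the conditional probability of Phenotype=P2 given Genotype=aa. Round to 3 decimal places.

0.087

Total with Genotype=aa: 42 + 12 + 38 + 36 + 10 = 138.
P(Phenotype=P2 | Genotype=aa) = 12/138 = 0.087.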